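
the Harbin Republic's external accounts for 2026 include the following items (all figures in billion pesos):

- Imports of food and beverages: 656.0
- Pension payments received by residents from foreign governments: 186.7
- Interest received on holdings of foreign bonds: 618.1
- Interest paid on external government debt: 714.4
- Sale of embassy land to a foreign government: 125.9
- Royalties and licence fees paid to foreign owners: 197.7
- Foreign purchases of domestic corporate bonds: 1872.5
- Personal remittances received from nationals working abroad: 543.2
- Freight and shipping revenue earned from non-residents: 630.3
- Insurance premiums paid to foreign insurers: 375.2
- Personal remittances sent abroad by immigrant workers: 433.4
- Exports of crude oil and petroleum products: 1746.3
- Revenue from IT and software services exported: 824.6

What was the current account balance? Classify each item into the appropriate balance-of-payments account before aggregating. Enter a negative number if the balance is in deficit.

2172.5

Goods: -656.0 + 1746.3 = 1090.3
Services: 824.6 - 375.2 + 630.3 - 197.7 = 882.0
Primary income: -714.4 + 618.1 = -96.3
Secondary income: -433.4 + 186.7 + 543.2 = 296.5
Current account = 1090.3 + 882.0 + (-96.3) + 296.5 = 2172.5
(Excluded from the current account — capital account: sale of embassy land to a foreign government 125.9; financial account: foreign purchases of domestic corporate bonds 1872.5.)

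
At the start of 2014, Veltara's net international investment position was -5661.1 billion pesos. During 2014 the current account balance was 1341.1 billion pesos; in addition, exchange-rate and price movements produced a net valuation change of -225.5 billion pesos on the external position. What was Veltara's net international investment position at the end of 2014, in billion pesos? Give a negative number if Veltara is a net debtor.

-4545.5

Change in NIIP = current account + net valuation change = 1341.1 + (-225.5) = 1115.6
End-of-year NIIP = -5661.1 + 1115.6 = -4545.5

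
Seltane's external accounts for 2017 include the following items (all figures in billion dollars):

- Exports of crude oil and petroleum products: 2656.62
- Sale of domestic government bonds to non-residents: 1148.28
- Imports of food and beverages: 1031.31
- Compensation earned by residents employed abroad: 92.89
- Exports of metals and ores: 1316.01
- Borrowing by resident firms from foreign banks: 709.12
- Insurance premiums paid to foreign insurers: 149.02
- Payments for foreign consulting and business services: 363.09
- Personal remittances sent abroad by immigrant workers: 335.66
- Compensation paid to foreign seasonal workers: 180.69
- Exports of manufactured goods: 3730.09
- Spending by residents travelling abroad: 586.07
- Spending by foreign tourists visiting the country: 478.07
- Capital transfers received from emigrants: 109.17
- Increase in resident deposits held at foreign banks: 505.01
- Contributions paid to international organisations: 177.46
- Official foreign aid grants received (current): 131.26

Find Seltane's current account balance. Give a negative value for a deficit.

5581.64

Goods: 1316.01 - 1031.31 + 3730.09 + 2656.62 = 6671.41
Services: 478.07 - 363.09 - 149.02 - 586.07 = -620.11
Primary income: -180.69 + 92.89 = -87.80
Secondary income: -335.66 + 131.26 - 177.46 = -381.86
Current account = 6671.41 + (-620.11) + (-87.80) + (-381.86) = 5581.64
(Excluded from the current account — financial account: sale of domestic government bonds to non-residents 1148.28, borrowing by resident firms from foreign banks 709.12, increase in resident deposits held at foreign banks 505.01; capital account: capital transfers received from emigrants 109.17.)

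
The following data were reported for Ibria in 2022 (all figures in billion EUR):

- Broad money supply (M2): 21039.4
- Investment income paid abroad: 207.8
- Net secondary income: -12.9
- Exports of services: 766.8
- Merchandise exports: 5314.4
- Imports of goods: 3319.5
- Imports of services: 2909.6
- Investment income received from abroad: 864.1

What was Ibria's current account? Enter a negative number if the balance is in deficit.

Goods balance = 5314.4 - 3319.5 = 1994.9
Services balance = 766.8 - 2909.6 = -2142.8
Trade balance (goods + services) = 1994.9 + (-2142.8) = -147.9
Net primary income = 864.1 - 207.8 = 656.3
Net secondary income = -12.9
Current account = -147.9 + 656.3 + (-12.9) = 495.5

495.5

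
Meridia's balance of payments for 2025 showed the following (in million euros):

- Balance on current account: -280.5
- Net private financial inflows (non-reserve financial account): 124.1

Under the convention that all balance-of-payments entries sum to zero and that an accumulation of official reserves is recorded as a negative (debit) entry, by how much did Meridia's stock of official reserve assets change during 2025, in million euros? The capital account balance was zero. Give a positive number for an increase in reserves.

-156.4

Official reserve transactions balance = -((-280.5) + 124.1) = 156.4
An accumulation of reserves is recorded as a debit (negative entry), so the change in the stock of reserves is the negative of that balance.
Change in official reserves = -(156.4) = -156.4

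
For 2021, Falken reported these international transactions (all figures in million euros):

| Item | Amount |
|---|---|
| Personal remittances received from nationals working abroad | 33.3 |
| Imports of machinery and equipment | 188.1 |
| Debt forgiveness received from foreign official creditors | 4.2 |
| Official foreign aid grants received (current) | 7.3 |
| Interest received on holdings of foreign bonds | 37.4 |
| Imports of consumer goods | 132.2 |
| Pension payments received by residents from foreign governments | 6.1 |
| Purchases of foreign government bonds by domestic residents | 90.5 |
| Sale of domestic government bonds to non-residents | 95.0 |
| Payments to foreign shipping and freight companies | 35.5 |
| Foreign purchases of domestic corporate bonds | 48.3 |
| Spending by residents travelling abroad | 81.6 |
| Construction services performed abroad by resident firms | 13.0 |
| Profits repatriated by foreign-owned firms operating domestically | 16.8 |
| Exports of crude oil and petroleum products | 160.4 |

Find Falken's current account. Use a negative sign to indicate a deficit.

-196.7

Goods: -188.1 + 160.4 - 132.2 = -159.9
Services: -81.6 - 35.5 + 13.0 = -104.1
Primary income: 37.4 - 16.8 = 20.6
Secondary income: 6.1 + 7.3 + 33.3 = 46.7
Current account = (-159.9) + (-104.1) + 20.6 + 46.7 = -196.7
(Excluded from the current account — capital account: debt forgiveness received from foreign official creditors 4.2; financial account: purchases of foreign government bonds by domestic residents 90.5, sale of domestic government bonds to non-residents 95.0, foreign purchases of domestic corporate bonds 48.3.)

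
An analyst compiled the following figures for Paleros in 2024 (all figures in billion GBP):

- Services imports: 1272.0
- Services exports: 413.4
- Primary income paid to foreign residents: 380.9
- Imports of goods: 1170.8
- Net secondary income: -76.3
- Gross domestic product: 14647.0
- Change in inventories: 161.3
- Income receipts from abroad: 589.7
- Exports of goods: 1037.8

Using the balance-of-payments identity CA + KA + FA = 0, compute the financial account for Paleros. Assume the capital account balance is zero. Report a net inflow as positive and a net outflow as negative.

859.1

Goods balance = 1037.8 - 1170.8 = -133.0
Services balance = 413.4 - 1272.0 = -858.6
Trade balance (goods + services) = -133.0 + (-858.6) = -991.6
Net primary income = 589.7 - 380.9 = 208.8
Net secondary income = -76.3
Current account = -991.6 + 208.8 + (-76.3) = -859.1
Financial account = -(-859.1) = 859.1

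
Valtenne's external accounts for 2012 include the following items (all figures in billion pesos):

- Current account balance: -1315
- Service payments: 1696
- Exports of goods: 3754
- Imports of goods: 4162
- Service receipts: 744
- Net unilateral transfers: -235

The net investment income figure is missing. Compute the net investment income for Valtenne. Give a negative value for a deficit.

Current account = goods balance + services balance + net primary income + net secondary income
Sum of the known components = -1595
Net investment income = CA - (known components) = -1315 - (-1595) = 280

280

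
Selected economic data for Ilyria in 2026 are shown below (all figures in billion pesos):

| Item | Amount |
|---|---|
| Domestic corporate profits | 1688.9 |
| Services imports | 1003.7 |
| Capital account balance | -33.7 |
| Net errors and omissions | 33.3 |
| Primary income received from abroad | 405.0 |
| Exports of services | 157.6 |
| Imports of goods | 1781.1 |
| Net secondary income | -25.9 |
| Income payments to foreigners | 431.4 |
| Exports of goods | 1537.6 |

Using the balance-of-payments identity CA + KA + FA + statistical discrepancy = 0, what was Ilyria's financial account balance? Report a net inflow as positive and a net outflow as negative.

1142.3

Goods balance = 1537.6 - 1781.1 = -243.5
Services balance = 157.6 - 1003.7 = -846.1
Trade balance (goods + services) = -243.5 + (-846.1) = -1089.6
Net primary income = 405.0 - 431.4 = -26.4
Net secondary income = -25.9
Current account = -1089.6 + (-26.4) + (-25.9) = -1141.9
Financial account = -(-1141.9 + (-33.7) + 33.3) = 1142.3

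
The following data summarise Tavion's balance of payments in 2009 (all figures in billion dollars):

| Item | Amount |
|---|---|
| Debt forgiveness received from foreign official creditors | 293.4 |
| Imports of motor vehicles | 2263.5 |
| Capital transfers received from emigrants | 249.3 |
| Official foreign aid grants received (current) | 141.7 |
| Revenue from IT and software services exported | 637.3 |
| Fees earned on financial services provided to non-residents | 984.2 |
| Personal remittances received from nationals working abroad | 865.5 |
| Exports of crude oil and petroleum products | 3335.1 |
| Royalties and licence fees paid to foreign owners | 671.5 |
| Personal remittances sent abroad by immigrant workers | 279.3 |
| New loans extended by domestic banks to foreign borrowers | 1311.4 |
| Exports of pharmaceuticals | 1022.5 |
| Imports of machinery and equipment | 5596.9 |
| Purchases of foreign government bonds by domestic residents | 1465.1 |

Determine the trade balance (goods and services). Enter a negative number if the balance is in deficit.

Goods: -2263.5 + 3335.1 - 5596.9 + 1022.5 = -3502.8
Services: -671.5 + 984.2 + 637.3 = 950.0
Trade balance = -3502.8 + 950.0 = -2552.8
(Excluded from the trade balance — capital account: debt forgiveness received from foreign official creditors 293.4, capital transfers received from emigrants 249.3; secondary income: official foreign aid grants received (current) 141.7, personal remittances received from nationals working abroad 865.5, personal remittances sent abroad by immigrant workers 279.3; financial account: new loans extended by domestic banks to foreign borrowers 1311.4, purchases of foreign government bonds by domestic residents 1465.1.)

-2552.8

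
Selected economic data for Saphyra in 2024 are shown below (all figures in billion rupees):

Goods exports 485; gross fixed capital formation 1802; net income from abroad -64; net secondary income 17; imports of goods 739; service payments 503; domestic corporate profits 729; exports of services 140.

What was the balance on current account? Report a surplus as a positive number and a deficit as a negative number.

-664

Goods balance = 485 - 739 = -254
Services balance = 140 - 503 = -363
Trade balance (goods + services) = -254 + (-363) = -617
Net primary income = -64
Net secondary income = 17
Current account = -617 + (-64) + 17 = -664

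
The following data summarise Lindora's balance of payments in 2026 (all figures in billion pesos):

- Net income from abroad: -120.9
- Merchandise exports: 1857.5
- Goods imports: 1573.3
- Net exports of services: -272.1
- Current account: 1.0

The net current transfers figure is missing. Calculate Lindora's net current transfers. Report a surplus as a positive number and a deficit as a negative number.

109.8

Current account = goods balance + services balance + net primary income + net secondary income
Sum of the known components = -108.8
Net current transfers = CA - (known components) = 1.0 - (-108.8) = 109.8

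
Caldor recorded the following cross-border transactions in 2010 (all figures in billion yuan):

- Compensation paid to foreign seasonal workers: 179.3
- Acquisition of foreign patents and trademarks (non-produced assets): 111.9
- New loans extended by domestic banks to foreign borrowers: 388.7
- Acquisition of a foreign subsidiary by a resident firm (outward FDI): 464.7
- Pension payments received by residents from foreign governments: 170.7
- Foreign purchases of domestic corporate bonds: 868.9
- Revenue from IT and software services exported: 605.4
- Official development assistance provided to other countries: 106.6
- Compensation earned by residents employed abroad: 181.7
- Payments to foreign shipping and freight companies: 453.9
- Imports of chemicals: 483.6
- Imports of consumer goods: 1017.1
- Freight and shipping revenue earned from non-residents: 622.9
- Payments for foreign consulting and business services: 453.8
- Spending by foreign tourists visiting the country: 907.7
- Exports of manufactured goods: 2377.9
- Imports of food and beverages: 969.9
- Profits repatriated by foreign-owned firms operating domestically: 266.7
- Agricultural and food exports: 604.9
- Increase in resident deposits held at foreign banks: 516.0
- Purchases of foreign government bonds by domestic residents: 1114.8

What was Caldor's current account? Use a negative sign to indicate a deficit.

Goods: -1017.1 + 2377.9 - 483.6 + 604.9 - 969.9 = 512.2
Services: 622.9 + 605.4 - 453.8 + 907.7 - 453.9 = 1228.3
Primary income: 181.7 - 266.7 - 179.3 = -264.3
Secondary income: -106.6 + 170.7 = 64.1
Current account = 512.2 + 1228.3 + (-264.3) + 64.1 = 1540.3
(Excluded from the current account — capital account: acquisition of foreign patents and trademarks (non-produced assets) 111.9; financial account: new loans extended by domestic banks to foreign borrowers 388.7, acquisition of a foreign subsidiary by a resident firm (outward FDI) 464.7, foreign purchases of domestic corporate bonds 868.9, increase in resident deposits held at foreign banks 516.0, purchases of foreign government bonds by domestic residents 1114.8.)

1540.3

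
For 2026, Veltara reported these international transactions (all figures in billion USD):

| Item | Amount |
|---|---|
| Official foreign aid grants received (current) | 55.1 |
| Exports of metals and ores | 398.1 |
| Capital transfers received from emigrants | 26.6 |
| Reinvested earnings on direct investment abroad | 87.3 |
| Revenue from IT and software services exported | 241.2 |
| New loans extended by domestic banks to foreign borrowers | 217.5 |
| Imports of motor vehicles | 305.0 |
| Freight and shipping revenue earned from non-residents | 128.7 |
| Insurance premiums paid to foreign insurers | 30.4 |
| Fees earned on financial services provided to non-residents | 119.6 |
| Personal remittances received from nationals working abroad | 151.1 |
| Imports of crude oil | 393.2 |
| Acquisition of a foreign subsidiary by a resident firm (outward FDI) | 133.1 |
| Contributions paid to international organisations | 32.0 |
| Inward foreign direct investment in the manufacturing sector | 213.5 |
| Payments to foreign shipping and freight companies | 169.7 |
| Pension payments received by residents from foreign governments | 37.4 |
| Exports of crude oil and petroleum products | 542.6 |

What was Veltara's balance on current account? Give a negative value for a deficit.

Goods: -305.0 - 393.2 + 542.6 + 398.1 = 242.5
Services: -30.4 - 169.7 + 119.6 + 128.7 + 241.2 = 289.4
Primary income: 87.3
Secondary income: 37.4 + 55.1 - 32.0 + 151.1 = 211.6
Current account = 242.5 + 289.4 + 87.3 + 211.6 = 830.8
(Excluded from the current account — capital account: capital transfers received from emigrants 26.6; financial account: new loans extended by domestic banks to foreign borrowers 217.5, acquisition of a foreign subsidiary by a resident firm (outward FDI) 133.1, inward foreign direct investment in the manufacturing sector 213.5.)

830.8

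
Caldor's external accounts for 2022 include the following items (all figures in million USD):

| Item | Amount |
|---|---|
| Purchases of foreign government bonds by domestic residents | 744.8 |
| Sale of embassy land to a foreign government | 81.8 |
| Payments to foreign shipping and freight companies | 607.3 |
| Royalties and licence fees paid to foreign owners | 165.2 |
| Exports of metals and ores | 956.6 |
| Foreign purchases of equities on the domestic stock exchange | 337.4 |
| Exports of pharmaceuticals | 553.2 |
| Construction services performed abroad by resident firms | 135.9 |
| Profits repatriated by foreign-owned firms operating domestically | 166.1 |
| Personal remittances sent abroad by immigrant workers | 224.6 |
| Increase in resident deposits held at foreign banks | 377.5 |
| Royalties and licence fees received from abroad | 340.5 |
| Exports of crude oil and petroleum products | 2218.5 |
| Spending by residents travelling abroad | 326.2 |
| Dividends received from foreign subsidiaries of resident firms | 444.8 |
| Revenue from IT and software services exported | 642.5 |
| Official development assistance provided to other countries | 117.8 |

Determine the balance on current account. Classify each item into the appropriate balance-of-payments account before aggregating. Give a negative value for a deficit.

Goods: 2218.5 + 553.2 + 956.6 = 3728.3
Services: 642.5 - 326.2 - 165.2 + 135.9 + 340.5 - 607.3 = 20.2
Primary income: 444.8 - 166.1 = 278.7
Secondary income: -224.6 - 117.8 = -342.4
Current account = 3728.3 + 20.2 + 278.7 + (-342.4) = 3684.8
(Excluded from the current account — financial account: purchases of foreign government bonds by domestic residents 744.8, foreign purchases of equities on the domestic stock exchange 337.4, increase in resident deposits held at foreign banks 377.5; capital account: sale of embassy land to a foreign government 81.8.)

3684.8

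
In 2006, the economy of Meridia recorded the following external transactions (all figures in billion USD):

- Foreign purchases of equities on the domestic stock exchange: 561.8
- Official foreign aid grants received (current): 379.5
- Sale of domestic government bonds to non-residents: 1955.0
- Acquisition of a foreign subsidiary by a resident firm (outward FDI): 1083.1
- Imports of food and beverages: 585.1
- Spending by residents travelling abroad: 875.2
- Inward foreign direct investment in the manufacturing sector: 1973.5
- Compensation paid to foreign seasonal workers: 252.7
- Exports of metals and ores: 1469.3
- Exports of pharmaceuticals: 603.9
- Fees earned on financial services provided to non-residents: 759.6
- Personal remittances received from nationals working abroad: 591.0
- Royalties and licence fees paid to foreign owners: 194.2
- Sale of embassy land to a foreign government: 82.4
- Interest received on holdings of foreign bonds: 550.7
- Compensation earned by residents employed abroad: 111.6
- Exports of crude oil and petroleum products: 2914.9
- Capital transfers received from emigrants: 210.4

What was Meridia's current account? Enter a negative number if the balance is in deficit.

5473.3

Goods: 603.9 - 585.1 + 2914.9 + 1469.3 = 4403.0
Services: 759.6 - 875.2 - 194.2 = -309.8
Primary income: -252.7 + 111.6 + 550.7 = 409.6
Secondary income: 591.0 + 379.5 = 970.5
Current account = 4403.0 + (-309.8) + 409.6 + 970.5 = 5473.3
(Excluded from the current account — financial account: foreign purchases of equities on the domestic stock exchange 561.8, sale of domestic government bonds to non-residents 1955.0, acquisition of a foreign subsidiary by a resident firm (outward FDI) 1083.1, inward foreign direct investment in the manufacturing sector 1973.5; capital account: sale of embassy land to a foreign government 82.4, capital transfers received from emigrants 210.4.)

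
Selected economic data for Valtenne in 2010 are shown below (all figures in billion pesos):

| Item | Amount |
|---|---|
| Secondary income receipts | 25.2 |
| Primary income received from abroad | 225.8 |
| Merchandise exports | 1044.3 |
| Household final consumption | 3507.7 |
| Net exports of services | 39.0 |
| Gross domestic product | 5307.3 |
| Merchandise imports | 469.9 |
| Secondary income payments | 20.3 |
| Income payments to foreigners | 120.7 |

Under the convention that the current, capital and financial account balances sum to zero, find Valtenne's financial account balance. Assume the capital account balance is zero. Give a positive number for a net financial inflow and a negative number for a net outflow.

Goods balance = 1044.3 - 469.9 = 574.4
Services balance = 39.0
Trade balance (goods + services) = 574.4 + 39.0 = 613.4
Net primary income = 225.8 - 120.7 = 105.1
Net secondary income = 25.2 - 20.3 = 4.9
Current account = 613.4 + 105.1 + 4.9 = 723.4
Financial account = -(723.4) = -723.4

-723.4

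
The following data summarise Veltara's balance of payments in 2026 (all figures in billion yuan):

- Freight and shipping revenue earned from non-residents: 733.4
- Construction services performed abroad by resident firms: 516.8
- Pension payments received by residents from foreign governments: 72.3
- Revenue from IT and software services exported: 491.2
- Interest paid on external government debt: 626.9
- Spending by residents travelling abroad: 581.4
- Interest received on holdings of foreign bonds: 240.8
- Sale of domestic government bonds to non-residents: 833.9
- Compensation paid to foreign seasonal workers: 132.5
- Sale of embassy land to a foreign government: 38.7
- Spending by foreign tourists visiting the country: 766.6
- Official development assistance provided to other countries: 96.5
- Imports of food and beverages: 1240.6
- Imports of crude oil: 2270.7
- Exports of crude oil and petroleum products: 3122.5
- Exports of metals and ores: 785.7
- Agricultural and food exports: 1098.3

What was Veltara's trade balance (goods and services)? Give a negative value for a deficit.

Goods: 785.7 + 3122.5 - 1240.6 - 2270.7 + 1098.3 = 1495.2
Services: -581.4 + 491.2 + 766.6 + 516.8 + 733.4 = 1926.6
Trade balance = 1495.2 + 1926.6 = 3421.8
(Excluded from the trade balance — secondary income: pension payments received by residents from foreign governments 72.3, official development assistance provided to other countries 96.5; primary income: interest paid on external government debt 626.9, interest received on holdings of foreign bonds 240.8, compensation paid to foreign seasonal workers 132.5; financial account: sale of domestic government bonds to non-residents 833.9; capital account: sale of embassy land to a foreign government 38.7.)

3421.8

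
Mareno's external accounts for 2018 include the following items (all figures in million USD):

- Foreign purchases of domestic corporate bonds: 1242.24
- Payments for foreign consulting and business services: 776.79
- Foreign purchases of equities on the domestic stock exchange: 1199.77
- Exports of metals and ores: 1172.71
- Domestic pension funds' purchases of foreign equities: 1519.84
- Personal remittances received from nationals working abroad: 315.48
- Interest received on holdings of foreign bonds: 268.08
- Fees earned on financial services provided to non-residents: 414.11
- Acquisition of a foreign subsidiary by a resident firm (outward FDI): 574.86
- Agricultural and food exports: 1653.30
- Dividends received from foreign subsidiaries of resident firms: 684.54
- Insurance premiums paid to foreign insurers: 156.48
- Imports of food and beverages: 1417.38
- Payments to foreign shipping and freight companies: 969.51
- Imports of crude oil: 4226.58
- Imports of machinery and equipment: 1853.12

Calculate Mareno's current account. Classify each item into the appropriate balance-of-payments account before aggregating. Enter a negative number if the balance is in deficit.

Goods: -1853.12 + 1172.71 - 1417.38 - 4226.58 + 1653.30 = -4671.07
Services: 414.11 - 156.48 - 776.79 - 969.51 = -1488.67
Primary income: 268.08 + 684.54 = 952.62
Secondary income: 315.48
Current account = (-4671.07) + (-1488.67) + 952.62 + 315.48 = -4891.64
(Excluded from the current account — financial account: foreign purchases of domestic corporate bonds 1242.24, foreign purchases of equities on the domestic stock exchange 1199.77, domestic pension funds' purchases of foreign equities 1519.84, acquisition of a foreign subsidiary by a resident firm (outward FDI) 574.86.)

-4891.64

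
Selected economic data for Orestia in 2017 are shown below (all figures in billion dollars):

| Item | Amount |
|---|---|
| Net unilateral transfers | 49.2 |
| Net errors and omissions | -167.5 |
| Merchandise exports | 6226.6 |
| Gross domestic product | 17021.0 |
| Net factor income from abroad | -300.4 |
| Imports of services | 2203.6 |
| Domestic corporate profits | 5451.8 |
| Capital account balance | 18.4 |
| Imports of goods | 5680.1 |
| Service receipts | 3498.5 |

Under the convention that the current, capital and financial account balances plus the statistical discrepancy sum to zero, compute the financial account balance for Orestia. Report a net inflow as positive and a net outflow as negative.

Goods balance = 6226.6 - 5680.1 = 546.5
Services balance = 3498.5 - 2203.6 = 1294.9
Trade balance (goods + services) = 546.5 + 1294.9 = 1841.4
Net primary income = -300.4
Net secondary income = 49.2
Current account = 1841.4 + (-300.4) + 49.2 = 1590.2
Financial account = -(1590.2 + 18.4 + (-167.5)) = -1441.1

-1441.1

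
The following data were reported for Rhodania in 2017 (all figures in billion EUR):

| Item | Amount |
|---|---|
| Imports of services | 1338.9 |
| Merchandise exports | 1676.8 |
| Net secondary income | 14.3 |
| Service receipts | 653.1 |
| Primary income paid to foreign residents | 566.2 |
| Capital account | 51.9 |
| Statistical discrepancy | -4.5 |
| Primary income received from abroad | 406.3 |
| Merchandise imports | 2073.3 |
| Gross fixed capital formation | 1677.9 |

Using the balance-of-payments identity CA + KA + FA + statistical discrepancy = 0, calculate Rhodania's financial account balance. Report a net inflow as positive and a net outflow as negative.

1180.5

Goods balance = 1676.8 - 2073.3 = -396.5
Services balance = 653.1 - 1338.9 = -685.8
Trade balance (goods + services) = -396.5 + (-685.8) = -1082.3
Net primary income = 406.3 - 566.2 = -159.9
Net secondary income = 14.3
Current account = -1082.3 + (-159.9) + 14.3 = -1227.9
Financial account = -(-1227.9 + 51.9 + (-4.5)) = 1180.5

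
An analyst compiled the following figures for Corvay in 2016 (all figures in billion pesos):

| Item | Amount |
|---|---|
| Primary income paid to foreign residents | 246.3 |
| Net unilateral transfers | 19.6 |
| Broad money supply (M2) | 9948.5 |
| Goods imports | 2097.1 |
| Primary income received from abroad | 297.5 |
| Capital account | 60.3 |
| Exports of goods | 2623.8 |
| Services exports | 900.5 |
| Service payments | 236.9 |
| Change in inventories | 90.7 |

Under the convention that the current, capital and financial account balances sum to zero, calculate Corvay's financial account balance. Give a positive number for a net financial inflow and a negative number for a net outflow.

-1321.4

Goods balance = 2623.8 - 2097.1 = 526.7
Services balance = 900.5 - 236.9 = 663.6
Trade balance (goods + services) = 526.7 + 663.6 = 1190.3
Net primary income = 297.5 - 246.3 = 51.2
Net secondary income = 19.6
Current account = 1190.3 + 51.2 + 19.6 = 1261.1
Financial account = -(1261.1 + 60.3) = -1321.4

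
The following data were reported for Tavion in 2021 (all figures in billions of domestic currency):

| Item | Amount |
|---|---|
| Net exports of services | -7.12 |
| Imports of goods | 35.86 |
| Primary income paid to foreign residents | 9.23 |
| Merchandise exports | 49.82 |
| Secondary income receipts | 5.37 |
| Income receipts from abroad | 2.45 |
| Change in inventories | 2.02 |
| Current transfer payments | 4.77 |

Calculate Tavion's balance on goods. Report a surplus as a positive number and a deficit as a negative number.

Goods balance = 49.82 - 35.86 = 13.96

13.96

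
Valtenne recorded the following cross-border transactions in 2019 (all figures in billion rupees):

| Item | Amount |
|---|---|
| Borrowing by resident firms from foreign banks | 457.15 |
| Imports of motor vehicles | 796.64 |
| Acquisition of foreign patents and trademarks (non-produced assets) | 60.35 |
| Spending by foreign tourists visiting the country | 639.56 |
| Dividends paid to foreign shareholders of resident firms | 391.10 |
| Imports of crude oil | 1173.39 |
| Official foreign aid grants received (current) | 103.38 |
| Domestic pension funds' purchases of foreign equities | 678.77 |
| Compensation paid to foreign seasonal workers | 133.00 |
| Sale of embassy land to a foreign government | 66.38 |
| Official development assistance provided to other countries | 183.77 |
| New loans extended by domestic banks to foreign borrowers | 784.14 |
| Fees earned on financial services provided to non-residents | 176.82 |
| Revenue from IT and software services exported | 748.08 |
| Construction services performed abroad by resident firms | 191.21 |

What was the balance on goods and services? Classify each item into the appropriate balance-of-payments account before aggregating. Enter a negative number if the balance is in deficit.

-214.36

Goods: -796.64 - 1173.39 = -1970.03
Services: 176.82 + 748.08 + 191.21 + 639.56 = 1755.67
Trade balance = -1970.03 + 1755.67 = -214.36
(Excluded from the trade balance — financial account: borrowing by resident firms from foreign banks 457.15, domestic pension funds' purchases of foreign equities 678.77, new loans extended by domestic banks to foreign borrowers 784.14; capital account: acquisition of foreign patents and trademarks (non-produced assets) 60.35, sale of embassy land to a foreign government 66.38; primary income: dividends paid to foreign shareholders of resident firms 391.10, compensation paid to foreign seasonal workers 133.00; secondary income: official foreign aid grants received (current) 103.38, official development assistance provided to other countries 183.77.)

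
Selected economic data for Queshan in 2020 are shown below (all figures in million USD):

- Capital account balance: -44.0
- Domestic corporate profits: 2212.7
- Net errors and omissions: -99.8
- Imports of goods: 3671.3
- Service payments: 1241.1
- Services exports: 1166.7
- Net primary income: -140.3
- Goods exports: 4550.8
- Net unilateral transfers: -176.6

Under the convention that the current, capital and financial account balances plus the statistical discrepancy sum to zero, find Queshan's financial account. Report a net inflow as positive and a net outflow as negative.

-344.4

Goods balance = 4550.8 - 3671.3 = 879.5
Services balance = 1166.7 - 1241.1 = -74.4
Trade balance (goods + services) = 879.5 + (-74.4) = 805.1
Net primary income = -140.3
Net secondary income = -176.6
Current account = 805.1 + (-140.3) + (-176.6) = 488.2
Financial account = -(488.2 + (-44.0) + (-99.8)) = -344.4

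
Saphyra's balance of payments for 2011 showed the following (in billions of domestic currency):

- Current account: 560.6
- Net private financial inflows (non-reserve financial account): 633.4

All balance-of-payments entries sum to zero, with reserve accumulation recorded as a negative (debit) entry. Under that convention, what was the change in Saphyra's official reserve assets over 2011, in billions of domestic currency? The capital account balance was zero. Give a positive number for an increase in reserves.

1194.0

Official reserve transactions balance = -(560.6 + 633.4) = -1194.0
An accumulation of reserves is recorded as a debit (negative entry), so the change in the stock of reserves is the negative of that balance.
Change in official reserves = -(-1194.0) = 1194.0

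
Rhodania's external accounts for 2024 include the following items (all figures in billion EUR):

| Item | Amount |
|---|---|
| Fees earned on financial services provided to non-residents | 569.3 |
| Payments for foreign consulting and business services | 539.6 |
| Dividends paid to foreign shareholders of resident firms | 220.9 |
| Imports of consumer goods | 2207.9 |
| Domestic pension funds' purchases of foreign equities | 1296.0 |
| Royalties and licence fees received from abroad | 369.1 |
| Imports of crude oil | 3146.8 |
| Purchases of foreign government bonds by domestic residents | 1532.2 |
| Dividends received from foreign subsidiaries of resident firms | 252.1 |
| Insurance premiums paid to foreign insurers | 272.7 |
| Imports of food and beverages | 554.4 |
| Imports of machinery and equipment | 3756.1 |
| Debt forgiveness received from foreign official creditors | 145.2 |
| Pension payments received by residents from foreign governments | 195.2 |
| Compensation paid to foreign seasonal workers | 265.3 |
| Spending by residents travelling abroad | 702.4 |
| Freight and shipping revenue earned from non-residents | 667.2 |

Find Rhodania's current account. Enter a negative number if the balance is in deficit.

Goods: -3756.1 - 2207.9 - 3146.8 - 554.4 = -9665.2
Services: -702.4 + 369.1 + 667.2 - 539.6 - 272.7 + 569.3 = 90.9
Primary income: 252.1 - 220.9 - 265.3 = -234.1
Secondary income: 195.2
Current account = (-9665.2) + 90.9 + (-234.1) + 195.2 = -9613.2
(Excluded from the current account — financial account: domestic pension funds' purchases of foreign equities 1296.0, purchases of foreign government bonds by domestic residents 1532.2; capital account: debt forgiveness received from foreign official creditors 145.2.)

-9613.2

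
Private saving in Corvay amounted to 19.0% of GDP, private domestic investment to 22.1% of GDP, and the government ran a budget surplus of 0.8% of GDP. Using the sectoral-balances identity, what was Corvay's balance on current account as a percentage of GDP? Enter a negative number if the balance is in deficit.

-2.3

By the sectoral-balances identity, CA = (S_private - I) + (T - G).
Private balance = 19.0 - 22.1 = -3.1
Government balance (T - G) = 0.8
CA = -3.1 + 0.8 = -2.3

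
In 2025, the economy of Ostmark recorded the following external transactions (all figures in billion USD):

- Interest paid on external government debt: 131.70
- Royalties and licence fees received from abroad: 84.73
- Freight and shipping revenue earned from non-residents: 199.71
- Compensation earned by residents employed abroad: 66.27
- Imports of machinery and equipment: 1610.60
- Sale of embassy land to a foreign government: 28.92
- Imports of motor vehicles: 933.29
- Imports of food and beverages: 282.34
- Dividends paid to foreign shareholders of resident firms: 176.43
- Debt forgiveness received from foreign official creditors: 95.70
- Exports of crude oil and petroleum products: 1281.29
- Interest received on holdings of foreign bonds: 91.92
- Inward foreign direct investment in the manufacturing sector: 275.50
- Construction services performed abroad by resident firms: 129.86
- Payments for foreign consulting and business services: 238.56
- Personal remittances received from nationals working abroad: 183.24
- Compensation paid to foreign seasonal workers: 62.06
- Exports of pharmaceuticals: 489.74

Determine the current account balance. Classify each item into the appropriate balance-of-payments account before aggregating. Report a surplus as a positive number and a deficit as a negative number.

Goods: 1281.29 - 933.29 - 282.34 + 489.74 - 1610.60 = -1055.20
Services: 84.73 - 238.56 + 129.86 + 199.71 = 175.74
Primary income: 66.27 + 91.92 - 62.06 - 131.70 - 176.43 = -212.00
Secondary income: 183.24
Current account = (-1055.20) + 175.74 + (-212.00) + 183.24 = -908.22
(Excluded from the current account — capital account: sale of embassy land to a foreign government 28.92, debt forgiveness received from foreign official creditors 95.70; financial account: inward foreign direct investment in the manufacturing sector 275.50.)

-908.22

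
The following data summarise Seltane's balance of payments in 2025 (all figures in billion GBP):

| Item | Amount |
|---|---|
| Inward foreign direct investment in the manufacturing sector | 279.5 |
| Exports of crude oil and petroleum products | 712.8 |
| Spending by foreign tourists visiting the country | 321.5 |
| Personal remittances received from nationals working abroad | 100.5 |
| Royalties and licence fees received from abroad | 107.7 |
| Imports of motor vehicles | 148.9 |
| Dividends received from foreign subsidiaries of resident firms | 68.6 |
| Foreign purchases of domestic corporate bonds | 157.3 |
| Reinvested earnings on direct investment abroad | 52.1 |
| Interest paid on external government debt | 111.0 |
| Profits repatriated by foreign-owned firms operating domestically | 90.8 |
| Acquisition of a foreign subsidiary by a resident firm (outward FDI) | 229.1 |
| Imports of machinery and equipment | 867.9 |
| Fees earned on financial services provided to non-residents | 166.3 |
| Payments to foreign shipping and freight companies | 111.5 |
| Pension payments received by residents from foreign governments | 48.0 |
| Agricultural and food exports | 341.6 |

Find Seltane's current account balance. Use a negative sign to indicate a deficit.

589.0

Goods: -148.9 - 867.9 + 341.6 + 712.8 = 37.6
Services: -111.5 + 107.7 + 166.3 + 321.5 = 484.0
Primary income: -111.0 + 68.6 - 90.8 + 52.1 = -81.1
Secondary income: 100.5 + 48.0 = 148.5
Current account = 37.6 + 484.0 + (-81.1) + 148.5 = 589.0
(Excluded from the current account — financial account: inward foreign direct investment in the manufacturing sector 279.5, foreign purchases of domestic corporate bonds 157.3, acquisition of a foreign subsidiary by a resident firm (outward FDI) 229.1.)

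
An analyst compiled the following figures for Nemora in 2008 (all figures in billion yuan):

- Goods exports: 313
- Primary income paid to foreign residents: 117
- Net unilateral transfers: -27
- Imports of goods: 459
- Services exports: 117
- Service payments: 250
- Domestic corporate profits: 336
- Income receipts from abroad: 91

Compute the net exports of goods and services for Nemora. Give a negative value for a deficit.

Goods balance = 313 - 459 = -146
Services balance = 117 - 250 = -133
Trade balance (goods + services) = -146 + (-133) = -279

-279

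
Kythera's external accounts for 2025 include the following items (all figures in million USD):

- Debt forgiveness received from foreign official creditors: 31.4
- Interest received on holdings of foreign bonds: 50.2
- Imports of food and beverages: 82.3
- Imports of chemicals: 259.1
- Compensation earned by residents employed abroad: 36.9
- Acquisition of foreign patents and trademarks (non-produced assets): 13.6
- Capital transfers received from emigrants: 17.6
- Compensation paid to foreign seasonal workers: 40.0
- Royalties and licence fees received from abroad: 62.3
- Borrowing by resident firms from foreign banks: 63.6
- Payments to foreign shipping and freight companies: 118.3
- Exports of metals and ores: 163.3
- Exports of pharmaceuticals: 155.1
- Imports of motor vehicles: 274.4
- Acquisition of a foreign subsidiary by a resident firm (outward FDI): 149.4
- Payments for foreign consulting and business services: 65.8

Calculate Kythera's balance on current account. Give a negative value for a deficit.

Goods: 163.3 - 259.1 - 274.4 + 155.1 - 82.3 = -297.4
Services: -118.3 - 65.8 + 62.3 = -121.8
Primary income: 50.2 - 40.0 + 36.9 = 47.1
Current account = (-297.4) + (-121.8) + 47.1 = -372.1
(Excluded from the current account — capital account: debt forgiveness received from foreign official creditors 31.4, acquisition of foreign patents and trademarks (non-produced assets) 13.6, capital transfers received from emigrants 17.6; financial account: borrowing by resident firms from foreign banks 63.6, acquisition of a foreign subsidiary by a resident firm (outward FDI) 149.4.)

-372.1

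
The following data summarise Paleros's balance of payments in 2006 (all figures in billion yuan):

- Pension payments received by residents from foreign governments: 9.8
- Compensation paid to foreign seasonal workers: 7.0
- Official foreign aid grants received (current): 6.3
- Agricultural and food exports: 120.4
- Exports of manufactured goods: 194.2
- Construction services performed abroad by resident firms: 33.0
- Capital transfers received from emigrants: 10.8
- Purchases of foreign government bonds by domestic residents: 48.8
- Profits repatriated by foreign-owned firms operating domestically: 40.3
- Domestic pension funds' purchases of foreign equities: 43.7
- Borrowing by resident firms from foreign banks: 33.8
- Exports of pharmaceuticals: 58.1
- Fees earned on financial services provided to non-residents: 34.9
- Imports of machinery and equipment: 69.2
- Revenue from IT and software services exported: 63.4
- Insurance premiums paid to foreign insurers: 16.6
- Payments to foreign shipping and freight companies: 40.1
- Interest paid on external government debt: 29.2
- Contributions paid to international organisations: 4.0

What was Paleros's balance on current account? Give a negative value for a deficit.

313.7

Goods: 120.4 - 69.2 + 194.2 + 58.1 = 303.5
Services: 33.0 + 63.4 - 16.6 - 40.1 + 34.9 = 74.6
Primary income: -40.3 - 7.0 - 29.2 = -76.5
Secondary income: 9.8 + 6.3 - 4.0 = 12.1
Current account = 303.5 + 74.6 + (-76.5) + 12.1 = 313.7
(Excluded from the current account — capital account: capital transfers received from emigrants 10.8; financial account: purchases of foreign government bonds by domestic residents 48.8, domestic pension funds' purchases of foreign equities 43.7, borrowing by resident firms from foreign banks 33.8.)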